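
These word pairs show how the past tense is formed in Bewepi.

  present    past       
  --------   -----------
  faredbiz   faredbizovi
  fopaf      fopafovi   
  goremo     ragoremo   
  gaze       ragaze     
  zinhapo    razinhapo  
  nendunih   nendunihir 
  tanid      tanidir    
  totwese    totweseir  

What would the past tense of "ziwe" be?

raziwe

gaze and totwese both end in -e yet inflect differently (ragaze, totweseir), so the final letter is not what conditions the rule; the first letter is.
"ziwe" begins with z-. The one such stem in the data (zinhapo → razinhapo) adds the prefix ra-, so the same rule applies.
So ziwe → raziwe.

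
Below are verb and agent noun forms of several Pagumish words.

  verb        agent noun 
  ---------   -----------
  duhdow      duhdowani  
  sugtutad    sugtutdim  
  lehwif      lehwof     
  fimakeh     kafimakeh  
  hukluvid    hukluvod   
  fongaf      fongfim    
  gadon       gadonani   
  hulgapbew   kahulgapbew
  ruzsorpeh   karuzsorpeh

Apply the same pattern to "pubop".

hulgapbew and duhdow both end in -w yet inflect differently (kahulgapbew, duhdowani), so the final letter is not what conditions the rule; the last vowel is.
"pubop" has last vowel 'o'. The stems whose last vowel is 'o' (gadon → gadonani, duhdow → duhdowani) add -ani.
So pubop → pubopani.

pubopani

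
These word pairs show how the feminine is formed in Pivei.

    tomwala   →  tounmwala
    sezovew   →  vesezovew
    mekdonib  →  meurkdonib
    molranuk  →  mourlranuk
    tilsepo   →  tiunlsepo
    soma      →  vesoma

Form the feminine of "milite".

soma and tomwala both end in -a yet inflect differently (vesoma, tounmwala), so the final letter is not what conditions the rule; the first letter is.
"milite" begins with m-. The stems beginning with m- (mekdonib → meurkdonib, molranuk → mourlranuk) insert -ur- after the first vowel.
The other patterns: stems beginning with s- add the prefix ve-; stems beginning with t- insert -un- after the first vowel.
So milite → miurlite.

miurlite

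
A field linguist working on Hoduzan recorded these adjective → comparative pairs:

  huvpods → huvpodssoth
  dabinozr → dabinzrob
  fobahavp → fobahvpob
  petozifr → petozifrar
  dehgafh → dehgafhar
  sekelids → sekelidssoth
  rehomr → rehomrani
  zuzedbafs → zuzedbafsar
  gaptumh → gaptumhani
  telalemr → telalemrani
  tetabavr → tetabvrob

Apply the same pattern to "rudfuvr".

rehomr and petozifr both end in -r yet inflect differently (rehomrani, petozifrar), so the final letter is not what conditions the rule; the second-to-last letter is.
"rudfuvr" has second-to-last letter 'v'. The stems whose second-to-last letter is 'v' (tetabavr → tetabvrob, fobahavp → fobahvpob) delete the last vowel and add -ob.
The other patterns: stems whose second-to-last letter is 'd' double the final consonant and add -oth; stems whose second-to-last letter is 'm' add -ani; stems whose second-to-last letter is 'f' add -ar.
So rudfuvr → rudfvrob.

rudfvrob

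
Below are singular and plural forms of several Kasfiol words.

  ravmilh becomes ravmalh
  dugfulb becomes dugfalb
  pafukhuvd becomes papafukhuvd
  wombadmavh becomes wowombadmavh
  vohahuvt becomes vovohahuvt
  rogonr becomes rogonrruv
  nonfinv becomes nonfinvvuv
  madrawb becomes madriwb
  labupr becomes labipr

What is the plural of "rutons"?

"rutons" has second-to-last letter 'n'. The stems whose second-to-last letter is 'n' (rogonr → rogonrruv, nonfinv → nonfinvvuv) double the final consonant and add -uv.
So rutons → rutonssuv.

rutonssuv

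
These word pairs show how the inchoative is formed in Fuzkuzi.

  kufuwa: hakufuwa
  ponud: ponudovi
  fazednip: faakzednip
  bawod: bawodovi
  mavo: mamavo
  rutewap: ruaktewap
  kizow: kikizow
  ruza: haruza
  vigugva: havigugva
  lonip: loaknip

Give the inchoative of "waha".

hawaha

rutewap and vigugva both have last vowel 'a' yet inflect differently (ruaktewap, havigugva), so the last vowel is not what conditions the rule; the final letter is.
"waha" ends in -a. The stems ending in -a (vigugva → havigugva, ruza → haruza, kufuwa → hakufuwa) add the prefix ha-.
The other patterns: stems ending in -d add -ovi; stems ending in -p insert -ak- after the first vowel; stems ending in -o or -w repeat the first consonant+vowel as a prefix.
So waha → hawaha.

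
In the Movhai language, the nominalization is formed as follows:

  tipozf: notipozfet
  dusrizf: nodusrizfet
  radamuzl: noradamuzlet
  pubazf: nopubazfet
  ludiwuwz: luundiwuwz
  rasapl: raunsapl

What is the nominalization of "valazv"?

radamuzl and rasapl both end in -l yet inflect differently (noradamuzlet, raunsapl), so the final letter is not what conditions the rule; the second-to-last letter is.
"valazv" has second-to-last letter 'z'. The stems whose second-to-last letter is 'z' (tipozf → notipozfet, dusrizf → nodusrizfet, radamuzl → noradamuzlet) add no- … -et around the stem.
So valazv → novalazvet.

novalazvet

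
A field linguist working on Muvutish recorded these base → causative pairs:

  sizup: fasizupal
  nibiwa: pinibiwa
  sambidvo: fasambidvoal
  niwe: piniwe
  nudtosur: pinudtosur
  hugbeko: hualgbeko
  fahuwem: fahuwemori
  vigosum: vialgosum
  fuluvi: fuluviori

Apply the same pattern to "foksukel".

foksukelori

fahuwem and vigosum both end in -m yet inflect differently (fahuwemori, vialgosum), so the final letter is not what conditions the rule; the first letter is.
"foksukel" begins with f-. The stems beginning with f- (fuluvi → fuluviori, fahuwem → fahuwemori) add -ori.
The other patterns: stems beginning with n- add the prefix pi-; stems beginning with h- or v- insert -al- after the first vowel; stems beginning with s- add fa- … -al around the stem.
So foksukel → foksukelori.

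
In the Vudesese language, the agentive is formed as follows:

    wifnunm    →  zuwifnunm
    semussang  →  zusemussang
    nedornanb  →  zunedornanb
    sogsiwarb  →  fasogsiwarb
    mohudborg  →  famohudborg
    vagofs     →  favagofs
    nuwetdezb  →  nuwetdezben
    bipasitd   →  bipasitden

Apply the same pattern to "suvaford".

fasuvaford

nedornanb and sogsiwarb both end in -b yet inflect differently (zunedornanb, fasogsiwarb), so the final letter is not what conditions the rule; the second-to-last letter is.
"suvaford" has second-to-last letter 'r'. The stems whose second-to-last letter is 'r' (sogsiwarb → fasogsiwarb, mohudborg → famohudborg) add the prefix fa-.
The other patterns: stems whose second-to-last letter is 'n' add the prefix zu-; stems whose second-to-last letter is 't' or 'z' add -en.
So suvaford → fasuvaford.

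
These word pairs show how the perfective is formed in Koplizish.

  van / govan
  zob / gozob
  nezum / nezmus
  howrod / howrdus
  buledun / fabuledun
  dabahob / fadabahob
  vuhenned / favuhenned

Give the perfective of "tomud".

van and buledun both end in -n yet inflect differently (govan, fabuledun), so the final letter is not what conditions the rule; the number of vowels is.
"tomud" has 2 vowels. The stems with 2 vowels (nezum → nezmus, howrod → howrdus) delete the last vowel and add -us.
So tomud → tomdus.

tomdus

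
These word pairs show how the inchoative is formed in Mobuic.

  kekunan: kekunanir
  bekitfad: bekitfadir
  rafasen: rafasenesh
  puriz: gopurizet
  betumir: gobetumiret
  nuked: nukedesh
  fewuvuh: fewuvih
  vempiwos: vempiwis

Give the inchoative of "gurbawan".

nuked and bekitfad both end in -d yet inflect differently (nukedesh, bekitfadir), so the final letter is not what conditions the rule; the last vowel is.
"gurbawan" has last vowel 'a'. The stems whose last vowel is 'a' (bekitfad → bekitfadir, kekunan → kekunanir) add -ir.
The other patterns: stems whose last vowel is 'e' add -esh; stems whose last vowel is 'i' add go- … -et around the stem; stems whose last vowel is 'o' or 'u' change the last vowel to 'i'.
So gurbawan → gurbawanir.

gurbawanir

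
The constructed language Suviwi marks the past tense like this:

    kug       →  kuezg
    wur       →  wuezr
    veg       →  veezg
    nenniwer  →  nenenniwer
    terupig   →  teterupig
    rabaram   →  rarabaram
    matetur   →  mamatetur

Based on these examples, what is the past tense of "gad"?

"gad" has 1 vowel. The stems with 1 vowel (kug → kuezg, wur → wuezr, veg → veezg) insert -ez- after the first vowel.
The other pattern: stems with 3 vowels repeat the first consonant+vowel as a prefix.
So gad → gaezd.

gaezd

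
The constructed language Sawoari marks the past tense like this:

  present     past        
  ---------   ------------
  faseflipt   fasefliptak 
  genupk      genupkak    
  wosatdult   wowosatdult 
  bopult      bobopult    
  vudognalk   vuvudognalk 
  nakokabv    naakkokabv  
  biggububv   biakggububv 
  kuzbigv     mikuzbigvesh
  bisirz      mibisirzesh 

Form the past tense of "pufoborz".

mipufoborzesh

"pufoborz" has second-to-last letter 'r'. The one such stem in the data (bisirz → mibisirzesh) adds mi- … -esh around the stem, so the same rule applies.
So pufoborz → mipufoborzesh.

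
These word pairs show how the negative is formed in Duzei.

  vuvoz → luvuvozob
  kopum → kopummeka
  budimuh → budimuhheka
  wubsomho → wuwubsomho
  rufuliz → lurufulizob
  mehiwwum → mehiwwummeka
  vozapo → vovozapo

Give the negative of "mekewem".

mekewemmeka

vozapo and vuvoz both have last vowel 'o' yet inflect differently (vovozapo, luvuvozob), so the last vowel is not what conditions the rule; the final letter is.
"mekewem" ends in -m. The stems ending in -m (kopum → kopummeka, mehiwwum → mehiwwummeka) double the final consonant and add -eka.
The other patterns: stems ending in -o repeat the first consonant+vowel as a prefix; stems ending in -z add lu- … -ob around the stem.
So mekewem → mekewemmeka.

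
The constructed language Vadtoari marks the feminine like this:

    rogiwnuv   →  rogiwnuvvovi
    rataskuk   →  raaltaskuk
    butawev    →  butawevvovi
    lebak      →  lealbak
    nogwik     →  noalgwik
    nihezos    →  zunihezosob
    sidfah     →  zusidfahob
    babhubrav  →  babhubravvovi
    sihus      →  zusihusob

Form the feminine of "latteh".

rogiwnuv and rataskuk both have last vowel 'u' yet inflect differently (rogiwnuvvovi, raaltaskuk), so the last vowel is not what conditions the rule; the final letter is.
"latteh" ends in -h. The one such stem in the data (sidfah → zusidfahob) adds zu- … -ob around the stem, so the same rule applies.
So latteh → zulattehob.

zulattehob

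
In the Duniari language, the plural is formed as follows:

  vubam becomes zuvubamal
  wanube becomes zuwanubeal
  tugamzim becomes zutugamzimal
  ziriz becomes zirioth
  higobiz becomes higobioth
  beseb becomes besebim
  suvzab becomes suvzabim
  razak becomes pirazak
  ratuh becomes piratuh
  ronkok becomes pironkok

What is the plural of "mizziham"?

"mizziham" ends in -m. The stems ending in -m (vubam → zuvubamal, tugamzim → zutugamzimal) add zu- … -al around the stem.
The other patterns: stems ending in -z drop the final letter and add -oth; stems ending in -b add -im; stems ending in -h or -k add the prefix pi-.
So mizziham → zumizzihamal.

zumizzihamal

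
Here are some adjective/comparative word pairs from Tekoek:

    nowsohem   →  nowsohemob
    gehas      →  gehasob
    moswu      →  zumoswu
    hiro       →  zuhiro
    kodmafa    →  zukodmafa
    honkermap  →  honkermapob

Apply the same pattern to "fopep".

"fopep" ends in a consonant. The stems ending in a consonant (gehas → gehasob, nowsohem → nowsohemob, honkermap → honkermapob) add -ob.
So fopep → fopepob.

fopepob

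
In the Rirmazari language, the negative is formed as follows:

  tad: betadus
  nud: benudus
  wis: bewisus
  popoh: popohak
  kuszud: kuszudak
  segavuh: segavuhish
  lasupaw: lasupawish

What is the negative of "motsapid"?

motsapidish

"motsapid" has 3 vowels. The stems with 3 vowels (segavuh → segavuhish, lasupaw → lasupawish) add -ish.
So motsapid → motsapidish.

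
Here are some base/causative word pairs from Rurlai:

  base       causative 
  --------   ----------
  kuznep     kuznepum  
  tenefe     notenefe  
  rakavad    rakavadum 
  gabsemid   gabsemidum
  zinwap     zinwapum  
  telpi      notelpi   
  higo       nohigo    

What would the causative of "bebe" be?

telpi and gabsemid both have last vowel 'i' yet inflect differently (notelpi, gabsemidum), so the last vowel is not what conditions the rule; whether the stem ends in a vowel or a consonant is.
"bebe" ends in a vowel. The stems ending in a vowel (higo → nohigo, tenefe → notenefe, telpi → notelpi) add the prefix no-.
So bebe → nobebe.

nobebe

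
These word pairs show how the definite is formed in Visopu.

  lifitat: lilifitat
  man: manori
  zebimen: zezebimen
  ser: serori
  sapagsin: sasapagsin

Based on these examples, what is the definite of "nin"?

zebimen and man both end in -n yet inflect differently (zezebimen, manori), so the final letter is not what conditions the rule; the number of vowels is.
"nin" has 1 vowel. The stems with 1 vowel (man → manori, ser → serori) add -ori.
So nin → ninori.

ninori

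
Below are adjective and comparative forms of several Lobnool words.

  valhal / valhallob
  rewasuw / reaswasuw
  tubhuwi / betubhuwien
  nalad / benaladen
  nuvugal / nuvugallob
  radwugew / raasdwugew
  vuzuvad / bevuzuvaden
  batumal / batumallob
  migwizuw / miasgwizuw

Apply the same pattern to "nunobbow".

nuasnobbow

valhal and nalad both have last vowel 'a' yet inflect differently (valhallob, benaladen), so the last vowel is not what conditions the rule; the final letter is.
"nunobbow" ends in -w. The stems ending in -w (migwizuw → miasgwizuw, radwugew → raasdwugew, rewasuw → reaswasuw) insert -as- after the first vowel.
The other patterns: stems ending in -l double the final consonant and add -ob; stems ending in -d or -i add be- … -en around the stem.
So nunobbow → nuasnobbow.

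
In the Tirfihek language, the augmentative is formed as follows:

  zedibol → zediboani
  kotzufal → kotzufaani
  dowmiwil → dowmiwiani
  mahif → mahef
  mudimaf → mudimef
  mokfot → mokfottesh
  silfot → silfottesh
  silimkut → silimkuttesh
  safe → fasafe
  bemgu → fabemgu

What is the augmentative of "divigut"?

diviguttesh

"divigut" ends in -t. The stems ending in -t (mokfot → mokfottesh, silfot → silfottesh, silimkut → silimkuttesh) double the final consonant and add -esh.
So divigut → diviguttesh.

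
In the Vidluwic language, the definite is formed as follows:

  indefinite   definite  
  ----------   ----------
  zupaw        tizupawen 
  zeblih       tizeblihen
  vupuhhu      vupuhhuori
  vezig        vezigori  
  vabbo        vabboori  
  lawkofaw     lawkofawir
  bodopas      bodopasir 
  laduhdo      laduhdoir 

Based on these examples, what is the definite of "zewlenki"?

tizewlenkien

"zewlenki" begins with z-. The stems beginning with z- (zupaw → tizupawen, zeblih → tizeblihen) add ti- … -en around the stem.
So zewlenki → tizewlenkien.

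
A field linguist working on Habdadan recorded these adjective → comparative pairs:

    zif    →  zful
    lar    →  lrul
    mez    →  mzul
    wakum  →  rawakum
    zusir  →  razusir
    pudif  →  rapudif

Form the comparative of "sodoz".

lar and zusir both end in -r yet inflect differently (lrul, razusir), so the final letter is not what conditions the rule; the number of vowels is.
"sodoz" has 2 vowels. The stems with 2 vowels (wakum → rawakum, zusir → razusir, pudif → rapudif) add the prefix ra-.
So sodoz → rasodoz.

rasodoz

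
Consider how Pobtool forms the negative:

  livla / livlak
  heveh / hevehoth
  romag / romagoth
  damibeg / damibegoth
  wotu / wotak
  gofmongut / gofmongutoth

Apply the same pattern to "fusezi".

fusezak

"fusezi" ends in a vowel. The stems ending in a vowel (livla → livlak, wotu → wotak) drop the final letter and add -ak.
So fusezi → fusezak.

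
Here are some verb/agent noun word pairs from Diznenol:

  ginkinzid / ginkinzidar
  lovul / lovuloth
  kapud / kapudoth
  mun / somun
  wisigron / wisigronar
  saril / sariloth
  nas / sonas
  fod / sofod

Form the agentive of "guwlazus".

guwlazusar

"guwlazus" has 3 vowels. The stems with 3 vowels (wisigron → wisigronar, ginkinzid → ginkinzidar) add -ar.
So guwlazus → guwlazusar.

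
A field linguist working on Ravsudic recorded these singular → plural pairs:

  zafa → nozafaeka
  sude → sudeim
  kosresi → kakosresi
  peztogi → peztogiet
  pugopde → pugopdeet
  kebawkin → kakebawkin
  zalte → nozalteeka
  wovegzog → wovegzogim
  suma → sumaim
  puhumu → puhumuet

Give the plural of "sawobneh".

sawobnehim

zalte and pugopde both end in -e yet inflect differently (nozalteeka, pugopdeet), so the final letter is not what conditions the rule; the first letter is.
"sawobneh" begins with s-. The stems beginning with s- (suma → sumaim, sude → sudeim) add -im.
The other patterns: stems beginning with z- add no- … -eka around the stem; stems beginning with p- add -et; stems beginning with k- add the prefix ka-.
So sawobneh → sawobnehim.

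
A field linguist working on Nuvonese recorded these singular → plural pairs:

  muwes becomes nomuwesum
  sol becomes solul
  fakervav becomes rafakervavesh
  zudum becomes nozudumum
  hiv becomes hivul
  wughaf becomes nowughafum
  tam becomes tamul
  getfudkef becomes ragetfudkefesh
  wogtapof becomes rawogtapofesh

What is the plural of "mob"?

mobul

tam and zudum both end in -m yet inflect differently (tamul, nozudumum), so the final letter is not what conditions the rule; the number of vowels is.
"mob" has 1 vowel. The stems with 1 vowel (tam → tamul, sol → solul, hiv → hivul) add -ul.
So mob → mobul.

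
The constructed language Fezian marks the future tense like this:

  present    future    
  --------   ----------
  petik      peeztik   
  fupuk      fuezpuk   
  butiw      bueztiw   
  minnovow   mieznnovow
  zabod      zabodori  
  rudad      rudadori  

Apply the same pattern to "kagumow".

kaezgumow

minnovow and zabod both have last vowel 'o' yet inflect differently (mieznnovow, zabodori), so the last vowel is not what conditions the rule; the final letter is.
"kagumow" ends in -w. The stems ending in -w (butiw → bueztiw, minnovow → mieznnovow) insert -ez- after the first vowel.
So kagumow → kaezgumow.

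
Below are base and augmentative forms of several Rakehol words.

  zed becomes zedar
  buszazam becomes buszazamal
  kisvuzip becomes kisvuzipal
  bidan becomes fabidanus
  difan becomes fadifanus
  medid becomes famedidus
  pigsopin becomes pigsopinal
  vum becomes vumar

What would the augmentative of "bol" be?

zed and medid both end in -d yet inflect differently (zedar, famedidus), so the final letter is not what conditions the rule; the number of vowels is.
"bol" has 1 vowel. The stems with 1 vowel (vum → vumar, zed → zedar) add -ar.
So bol → bolar.

bolar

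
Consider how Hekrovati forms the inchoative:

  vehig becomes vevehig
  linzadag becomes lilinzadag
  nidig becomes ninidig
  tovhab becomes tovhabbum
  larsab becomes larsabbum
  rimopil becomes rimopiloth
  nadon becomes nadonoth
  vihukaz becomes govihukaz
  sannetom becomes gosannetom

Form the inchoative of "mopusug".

"mopusug" ends in -g. The stems ending in -g (vehig → vevehig, linzadag → lilinzadag, nidig → ninidig) repeat the first consonant+vowel as a prefix.
So mopusug → momopusug.

momopusug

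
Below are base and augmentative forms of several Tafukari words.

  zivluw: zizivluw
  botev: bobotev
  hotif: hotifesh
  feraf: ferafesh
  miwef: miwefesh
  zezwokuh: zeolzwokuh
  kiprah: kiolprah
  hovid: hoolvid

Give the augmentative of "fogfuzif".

fogfuzifesh

"fogfuzif" ends in -f. The stems ending in -f (hotif → hotifesh, feraf → ferafesh, miwef → miwefesh) add -esh.
So fogfuzif → fogfuzifesh.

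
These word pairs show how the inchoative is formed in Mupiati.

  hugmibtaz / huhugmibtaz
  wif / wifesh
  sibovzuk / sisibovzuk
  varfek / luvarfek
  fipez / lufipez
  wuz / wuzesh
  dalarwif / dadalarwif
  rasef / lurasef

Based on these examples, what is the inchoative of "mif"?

wif and rasef both end in -f yet inflect differently (wifesh, lurasef), so the final letter is not what conditions the rule; the number of vowels is.
"mif" has 1 vowel. The stems with 1 vowel (wif → wifesh, wuz → wuzesh) add -esh.
The other patterns: stems with 2 vowels add the prefix lu-; stems with 3 vowels repeat the first consonant+vowel as a prefix.
So mif → mifesh.

mifesh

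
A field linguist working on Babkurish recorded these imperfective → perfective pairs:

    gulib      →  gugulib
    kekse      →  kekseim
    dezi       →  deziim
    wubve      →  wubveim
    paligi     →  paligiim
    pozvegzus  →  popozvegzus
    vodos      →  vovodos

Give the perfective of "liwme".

liwmeim

"liwme" ends in -e. The stems ending in -e (wubve → wubveim, kekse → kekseim) add -im.
The other pattern: stems ending in -b or -s repeat the first consonant+vowel as a prefix.
So liwme → liwmeim.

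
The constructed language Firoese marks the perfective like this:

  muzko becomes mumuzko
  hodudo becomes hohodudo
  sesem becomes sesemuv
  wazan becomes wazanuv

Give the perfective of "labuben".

labubenuv

muzko and sesem both have 2 vowels yet inflect differently (mumuzko, sesemuv), so the number of vowels is not what conditions the rule; the final letter is.
"labuben" ends in -n. The one such stem in the data (wazan → wazanuv) adds -uv, so the same rule applies.
The other pattern: stems ending in -o repeat the first consonant+vowel as a prefix.
So labuben → labubenuv.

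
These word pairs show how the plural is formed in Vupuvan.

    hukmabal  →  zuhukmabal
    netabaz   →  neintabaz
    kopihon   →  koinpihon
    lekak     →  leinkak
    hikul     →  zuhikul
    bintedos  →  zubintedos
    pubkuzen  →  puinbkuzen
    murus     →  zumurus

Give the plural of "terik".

hukmabal and netabaz both have last vowel 'a' yet inflect differently (zuhukmabal, neintabaz), so the last vowel is not what conditions the rule; the final letter is.
"terik" ends in -k. The one such stem in the data (lekak → leinkak) inserts -in- after the first vowel (as do pubkuzen, netabaz), so the same rule applies.
So terik → teinrik.

teinrik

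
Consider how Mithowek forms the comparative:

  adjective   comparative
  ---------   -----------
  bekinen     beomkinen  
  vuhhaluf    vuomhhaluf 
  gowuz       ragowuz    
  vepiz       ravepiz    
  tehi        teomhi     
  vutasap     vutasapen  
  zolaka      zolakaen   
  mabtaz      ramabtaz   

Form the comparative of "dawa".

"dawa" ends in -a. The one such stem in the data (zolaka → zolakaen) adds -en, so the same rule applies.
The other patterns: stems ending in -z add the prefix ra-; stems ending in -f, -i or -n insert -om- after the first vowel.
So dawa → dawaen.

dawaen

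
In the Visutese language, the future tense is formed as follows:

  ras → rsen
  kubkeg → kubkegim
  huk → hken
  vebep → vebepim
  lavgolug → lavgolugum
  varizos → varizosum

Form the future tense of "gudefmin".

gudefminum

"gudefmin" has 3 vowels. The stems with 3 vowels (lavgolug → lavgolugum, varizos → varizosum) add -um.
The other patterns: stems with 1 vowel delete the last vowel and add -en; stems with 2 vowels add -im.
So gudefmin → gudefminum.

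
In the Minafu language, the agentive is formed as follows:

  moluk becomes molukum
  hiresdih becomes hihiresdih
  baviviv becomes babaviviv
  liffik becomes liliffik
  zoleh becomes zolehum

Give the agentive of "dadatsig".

dadadatsig

hiresdih and zoleh both end in -h yet inflect differently (hihiresdih, zolehum), so the final letter is not what conditions the rule; the last vowel is.
"dadatsig" has last vowel 'i'. The stems whose last vowel is 'i' (baviviv → babaviviv, hiresdih → hihiresdih, liffik → liliffik) repeat the first consonant+vowel as a prefix.
So dadatsig → dadadatsig.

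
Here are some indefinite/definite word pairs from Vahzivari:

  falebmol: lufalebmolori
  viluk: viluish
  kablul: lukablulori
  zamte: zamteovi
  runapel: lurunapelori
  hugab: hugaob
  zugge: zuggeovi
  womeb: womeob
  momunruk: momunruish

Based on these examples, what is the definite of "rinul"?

lurinulori

womeb and zamte both have last vowel 'e' yet inflect differently (womeob, zamteovi), so the last vowel is not what conditions the rule; the final letter is.
"rinul" ends in -l. The stems ending in -l (runapel → lurunapelori, falebmol → lufalebmolori, kablul → lukablulori) add lu- … -ori around the stem.
So rinul → lurinulori.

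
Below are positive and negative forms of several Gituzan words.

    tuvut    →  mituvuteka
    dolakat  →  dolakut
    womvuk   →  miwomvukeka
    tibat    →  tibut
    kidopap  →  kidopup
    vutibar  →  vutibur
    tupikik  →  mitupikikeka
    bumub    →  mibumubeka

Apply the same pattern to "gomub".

dolakat and tuvut both end in -t yet inflect differently (dolakut, mituvuteka), so the final letter is not what conditions the rule; the last vowel is.
"gomub" has last vowel 'u'. The stems whose last vowel is 'u' (tuvut → mituvuteka, bumub → mibumubeka, womvuk → miwomvukeka) add mi- … -eka around the stem.
The other pattern: stems whose last vowel is 'a' change the last vowel to 'u'.
So gomub → migomubeka.

migomubeka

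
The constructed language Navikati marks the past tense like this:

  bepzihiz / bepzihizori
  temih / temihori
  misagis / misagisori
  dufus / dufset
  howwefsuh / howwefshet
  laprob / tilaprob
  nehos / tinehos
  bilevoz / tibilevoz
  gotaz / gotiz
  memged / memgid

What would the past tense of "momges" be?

"momges" has last vowel 'e'. The one such stem in the data (memged → memgid) changes the last vowel to 'i' (as does gotaz), so the same rule applies.
The other patterns: stems whose last vowel is 'i' add -ori; stems whose last vowel is 'u' delete the last vowel and add -et; stems whose last vowel is 'o' add the prefix ti-.
So momges → momgis.

momgis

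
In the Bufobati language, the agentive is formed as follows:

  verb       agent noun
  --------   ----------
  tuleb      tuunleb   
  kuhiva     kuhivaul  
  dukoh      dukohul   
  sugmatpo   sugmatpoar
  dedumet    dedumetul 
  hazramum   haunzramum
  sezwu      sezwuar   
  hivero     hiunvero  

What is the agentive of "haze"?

haunze

hivero and sugmatpo both end in -o yet inflect differently (hiunvero, sugmatpoar), so the final letter is not what conditions the rule; the first letter is.
"haze" begins with h-. The stems beginning with h- (hivero → hiunvero, hazramum → haunzramum) insert -un- after the first vowel.
So haze → haunze.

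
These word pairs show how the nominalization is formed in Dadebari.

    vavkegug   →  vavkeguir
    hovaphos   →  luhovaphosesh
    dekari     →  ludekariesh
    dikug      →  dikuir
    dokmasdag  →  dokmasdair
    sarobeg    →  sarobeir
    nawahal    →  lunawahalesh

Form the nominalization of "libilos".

lulibilosesh

dokmasdag and nawahal both have last vowel 'a' yet inflect differently (dokmasdair, lunawahalesh), so the last vowel is not what conditions the rule; the final letter is.
"libilos" ends in -s. The one such stem in the data (hovaphos → luhovaphosesh) adds lu- … -esh around the stem, so the same rule applies.
So libilos → lulibilosesh.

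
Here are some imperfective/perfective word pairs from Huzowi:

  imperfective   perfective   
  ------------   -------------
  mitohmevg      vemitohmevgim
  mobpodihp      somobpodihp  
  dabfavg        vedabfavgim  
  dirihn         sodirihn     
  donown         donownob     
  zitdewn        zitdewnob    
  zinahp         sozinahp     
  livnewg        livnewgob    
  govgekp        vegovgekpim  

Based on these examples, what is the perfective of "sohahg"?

dirihn and zitdewn both end in -n yet inflect differently (sodirihn, zitdewnob), so the final letter is not what conditions the rule; the second-to-last letter is.
"sohahg" has second-to-last letter 'h'. The stems whose second-to-last letter is 'h' (zinahp → sozinahp, dirihn → sodirihn, mobpodihp → somobpodihp) add the prefix so-.
The other patterns: stems whose second-to-last letter is 'w' add -ob; stems whose second-to-last letter is 'k' or 'v' add ve- … -im around the stem.
So sohahg → sosohahg.

sosohahg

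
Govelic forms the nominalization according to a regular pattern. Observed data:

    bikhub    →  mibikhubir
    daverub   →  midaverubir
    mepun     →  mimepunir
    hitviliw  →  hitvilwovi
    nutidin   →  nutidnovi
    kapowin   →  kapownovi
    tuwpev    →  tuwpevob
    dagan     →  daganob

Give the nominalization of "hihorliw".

hihorlwovi

mepun and nutidin both end in -n yet inflect differently (mimepunir, nutidnovi), so the final letter is not what conditions the rule; the last vowel is.
"hihorliw" has last vowel 'i'. The stems whose last vowel is 'i' (hitviliw → hitvilwovi, nutidin → nutidnovi, kapowin → kapownovi) delete the last vowel and add -ovi.
The other patterns: stems whose last vowel is 'u' add mi- … -ir around the stem; stems whose last vowel is 'a' or 'e' add -ob.
So hihorliw → hihorlwovi.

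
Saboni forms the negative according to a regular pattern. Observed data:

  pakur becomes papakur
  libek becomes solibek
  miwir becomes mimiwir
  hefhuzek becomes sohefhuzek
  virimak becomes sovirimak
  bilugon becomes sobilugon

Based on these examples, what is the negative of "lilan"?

pakur and libek both have 2 vowels yet inflect differently (papakur, solibek), so the number of vowels is not what conditions the rule; the final letter is.
"lilan" ends in -n. The one such stem in the data (bilugon → sobilugon) adds the prefix so-, so the same rule applies.
So lilan → solilan.

solilan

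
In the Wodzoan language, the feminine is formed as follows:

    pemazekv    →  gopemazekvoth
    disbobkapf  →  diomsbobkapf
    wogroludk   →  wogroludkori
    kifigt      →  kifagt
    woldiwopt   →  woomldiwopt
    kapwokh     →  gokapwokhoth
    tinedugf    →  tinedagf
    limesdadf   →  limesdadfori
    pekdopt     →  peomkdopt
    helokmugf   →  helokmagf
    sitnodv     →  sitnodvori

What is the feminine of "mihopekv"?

gomihopekvoth

pemazekv and sitnodv both end in -v yet inflect differently (gopemazekvoth, sitnodvori), so the final letter is not what conditions the rule; the second-to-last letter is.
"mihopekv" has second-to-last letter 'k'. The stems whose second-to-last letter is 'k' (kapwokh → gokapwokhoth, pemazekv → gopemazekvoth) add go- … -oth around the stem.
The other patterns: stems whose second-to-last letter is 'g' change the last vowel to 'a'; stems whose second-to-last letter is 'd' add -ori; stems whose second-to-last letter is 'p' insert -om- after the first vowel.
So mihopekv → gomihopekvoth.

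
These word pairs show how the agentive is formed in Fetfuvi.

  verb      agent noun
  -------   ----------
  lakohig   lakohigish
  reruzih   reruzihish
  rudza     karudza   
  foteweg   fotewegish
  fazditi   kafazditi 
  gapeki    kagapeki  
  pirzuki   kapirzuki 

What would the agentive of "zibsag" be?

reruzih and pirzuki both have last vowel 'i' yet inflect differently (reruzihish, kapirzuki), so the last vowel is not what conditions the rule; whether the stem ends in a vowel or a consonant is.
"zibsag" ends in a consonant. The stems ending in a consonant (foteweg → fotewegish, reruzih → reruzihish, lakohig → lakohigish) add -ish.
So zibsag → zibsagish.

zibsagish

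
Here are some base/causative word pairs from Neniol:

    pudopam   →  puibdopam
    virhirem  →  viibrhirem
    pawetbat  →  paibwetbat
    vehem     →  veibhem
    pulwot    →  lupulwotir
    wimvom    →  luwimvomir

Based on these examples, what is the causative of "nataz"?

naibtaz

pulwot and pawetbat both end in -t yet inflect differently (lupulwotir, paibwetbat), so the final letter is not what conditions the rule; the last vowel is.
"nataz" has last vowel 'a'. The stems whose last vowel is 'a' (pawetbat → paibwetbat, pudopam → puibdopam) insert -ib- after the first vowel.
The other pattern: stems whose last vowel is 'o' add lu- … -ir around the stem.
So nataz → naibtaz.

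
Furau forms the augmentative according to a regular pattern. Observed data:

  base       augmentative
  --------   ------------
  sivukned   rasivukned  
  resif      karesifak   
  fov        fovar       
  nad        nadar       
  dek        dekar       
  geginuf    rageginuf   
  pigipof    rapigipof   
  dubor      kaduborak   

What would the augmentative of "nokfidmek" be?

ranokfidmek

resif and pigipof both end in -f yet inflect differently (karesifak, rapigipof), so the final letter is not what conditions the rule; the number of vowels is.
"nokfidmek" has 3 vowels. The stems with 3 vowels (pigipof → rapigipof, sivukned → rasivukned, geginuf → rageginuf) add the prefix ra-.
The other patterns: stems with 1 vowel add -ar; stems with 2 vowels add ka- … -ak around the stem.
So nokfidmek → ranokfidmek.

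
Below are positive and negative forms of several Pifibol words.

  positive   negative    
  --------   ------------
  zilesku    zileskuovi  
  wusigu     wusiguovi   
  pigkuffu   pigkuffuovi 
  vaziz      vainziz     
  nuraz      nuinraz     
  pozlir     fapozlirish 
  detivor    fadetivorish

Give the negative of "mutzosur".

famutzosurish

"mutzosur" ends in -r. The stems ending in -r (pozlir → fapozlirish, detivor → fadetivorish) add fa- … -ish around the stem.
The other patterns: stems ending in -u add -ovi; stems ending in -z insert -in- after the first vowel.
So mutzosur → famutzosurish.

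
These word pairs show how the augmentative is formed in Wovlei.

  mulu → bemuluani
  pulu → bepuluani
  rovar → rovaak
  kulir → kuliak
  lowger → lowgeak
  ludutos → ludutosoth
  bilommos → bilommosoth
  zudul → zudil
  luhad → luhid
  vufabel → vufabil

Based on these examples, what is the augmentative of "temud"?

temid

"temud" ends in -d. The one such stem in the data (luhad → luhid) changes the last vowel to 'i' (as do zudul, vufabel), so the same rule applies.
So temud → temid.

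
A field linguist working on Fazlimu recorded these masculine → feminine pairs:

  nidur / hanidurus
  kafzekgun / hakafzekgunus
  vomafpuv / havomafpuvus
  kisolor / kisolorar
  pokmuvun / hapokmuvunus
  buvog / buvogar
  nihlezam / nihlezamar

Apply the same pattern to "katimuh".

"katimuh" has last vowel 'u'. The stems whose last vowel is 'u' (pokmuvun → hapokmuvunus, vomafpuv → havomafpuvus, nidur → hanidurus) add ha- … -us around the stem.
The other pattern: stems whose last vowel is 'a' or 'o' add -ar.
So katimuh → hakatimuhus.

hakatimuhus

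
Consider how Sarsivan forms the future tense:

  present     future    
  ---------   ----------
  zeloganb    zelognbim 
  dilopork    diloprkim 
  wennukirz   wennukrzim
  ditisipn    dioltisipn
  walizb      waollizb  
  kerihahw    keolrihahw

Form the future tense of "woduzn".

zeloganb and walizb both end in -b yet inflect differently (zelognbim, waollizb), so the final letter is not what conditions the rule; the second-to-last letter is.
"woduzn" has second-to-last letter 'z'. The one such stem in the data (walizb → waollizb) inserts -ol- after the first vowel (as do ditisipn, kerihahw), so the same rule applies.
The other pattern: stems whose second-to-last letter is 'n' or 'r' delete the last vowel and add -im.
So woduzn → woolduzn.

woolduzn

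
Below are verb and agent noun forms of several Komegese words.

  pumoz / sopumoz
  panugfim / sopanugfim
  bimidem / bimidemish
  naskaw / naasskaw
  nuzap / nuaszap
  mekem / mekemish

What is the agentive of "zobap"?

"zobap" has last vowel 'a'. The stems whose last vowel is 'a' (naskaw → naasskaw, nuzap → nuaszap) insert -as- after the first vowel.
The other patterns: stems whose last vowel is 'e' add -ish; stems whose last vowel is 'i' or 'o' add the prefix so-.
So zobap → zoasbap.

zoasbap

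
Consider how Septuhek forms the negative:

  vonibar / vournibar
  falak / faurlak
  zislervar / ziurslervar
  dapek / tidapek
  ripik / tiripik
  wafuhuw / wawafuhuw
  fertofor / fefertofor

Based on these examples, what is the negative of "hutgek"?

tihutgek

falak and dapek both end in -k yet inflect differently (faurlak, tidapek), so the final letter is not what conditions the rule; the last vowel is.
"hutgek" has last vowel 'e'. The one such stem in the data (dapek → tidapek) adds the prefix ti-, so the same rule applies.
So hutgek → tihutgek.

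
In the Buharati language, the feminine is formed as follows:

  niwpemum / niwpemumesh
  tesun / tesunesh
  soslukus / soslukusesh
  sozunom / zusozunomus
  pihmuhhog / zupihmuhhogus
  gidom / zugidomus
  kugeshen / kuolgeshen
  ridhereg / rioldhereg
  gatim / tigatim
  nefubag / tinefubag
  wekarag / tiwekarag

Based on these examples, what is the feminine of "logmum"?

niwpemum and sozunom both end in -m yet inflect differently (niwpemumesh, zusozunomus), so the final letter is not what conditions the rule; the last vowel is.
"logmum" has last vowel 'u'. The stems whose last vowel is 'u' (niwpemum → niwpemumesh, tesun → tesunesh, soslukus → soslukusesh) add -esh.
So logmum → logmumesh.

logmumesh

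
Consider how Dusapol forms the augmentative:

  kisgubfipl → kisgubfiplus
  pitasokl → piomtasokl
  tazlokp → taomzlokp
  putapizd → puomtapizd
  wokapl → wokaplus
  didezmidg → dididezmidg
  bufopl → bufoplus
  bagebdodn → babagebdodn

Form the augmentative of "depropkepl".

depropkeplus

pitasokl and kisgubfipl both end in -l yet inflect differently (piomtasokl, kisgubfiplus), so the final letter is not what conditions the rule; the second-to-last letter is.
"depropkepl" has second-to-last letter 'p'. The stems whose second-to-last letter is 'p' (kisgubfipl → kisgubfiplus, bufopl → bufoplus, wokapl → wokaplus) add -us.
So depropkepl → depropkeplus.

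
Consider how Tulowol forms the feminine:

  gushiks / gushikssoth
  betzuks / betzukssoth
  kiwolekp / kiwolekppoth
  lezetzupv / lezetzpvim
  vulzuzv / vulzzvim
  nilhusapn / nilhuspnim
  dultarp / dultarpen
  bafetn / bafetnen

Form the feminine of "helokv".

helokvvoth

kiwolekp and dultarp both end in -p yet inflect differently (kiwolekppoth, dultarpen), so the final letter is not what conditions the rule; the second-to-last letter is.
"helokv" has second-to-last letter 'k'. The stems whose second-to-last letter is 'k' (gushiks → gushikssoth, betzuks → betzukssoth, kiwolekp → kiwolekppoth) double the final consonant and add -oth.
So helokv → helokvvoth.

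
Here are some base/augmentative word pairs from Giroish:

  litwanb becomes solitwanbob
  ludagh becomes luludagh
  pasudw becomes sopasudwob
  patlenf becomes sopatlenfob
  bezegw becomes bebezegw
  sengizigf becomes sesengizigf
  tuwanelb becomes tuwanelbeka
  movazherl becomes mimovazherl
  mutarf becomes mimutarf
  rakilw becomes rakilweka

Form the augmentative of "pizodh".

sopizodhob

rakilw and bezegw both end in -w yet inflect differently (rakilweka, bebezegw), so the final letter is not what conditions the rule; the second-to-last letter is.
"pizodh" has second-to-last letter 'd'. The one such stem in the data (pasudw → sopasudwob) adds so- … -ob around the stem, so the same rule applies.
So pizodh → sopizodhob.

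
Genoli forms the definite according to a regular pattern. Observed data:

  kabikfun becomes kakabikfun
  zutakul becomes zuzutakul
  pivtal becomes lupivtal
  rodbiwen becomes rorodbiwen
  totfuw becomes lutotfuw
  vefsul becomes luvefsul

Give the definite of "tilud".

lutilud

"tilud" has 2 vowels. The stems with 2 vowels (pivtal → lupivtal, totfuw → lutotfuw, vefsul → luvefsul) add the prefix lu-.
The other pattern: stems with 3 vowels repeat the first consonant+vowel as a prefix.
So tilud → lutilud.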